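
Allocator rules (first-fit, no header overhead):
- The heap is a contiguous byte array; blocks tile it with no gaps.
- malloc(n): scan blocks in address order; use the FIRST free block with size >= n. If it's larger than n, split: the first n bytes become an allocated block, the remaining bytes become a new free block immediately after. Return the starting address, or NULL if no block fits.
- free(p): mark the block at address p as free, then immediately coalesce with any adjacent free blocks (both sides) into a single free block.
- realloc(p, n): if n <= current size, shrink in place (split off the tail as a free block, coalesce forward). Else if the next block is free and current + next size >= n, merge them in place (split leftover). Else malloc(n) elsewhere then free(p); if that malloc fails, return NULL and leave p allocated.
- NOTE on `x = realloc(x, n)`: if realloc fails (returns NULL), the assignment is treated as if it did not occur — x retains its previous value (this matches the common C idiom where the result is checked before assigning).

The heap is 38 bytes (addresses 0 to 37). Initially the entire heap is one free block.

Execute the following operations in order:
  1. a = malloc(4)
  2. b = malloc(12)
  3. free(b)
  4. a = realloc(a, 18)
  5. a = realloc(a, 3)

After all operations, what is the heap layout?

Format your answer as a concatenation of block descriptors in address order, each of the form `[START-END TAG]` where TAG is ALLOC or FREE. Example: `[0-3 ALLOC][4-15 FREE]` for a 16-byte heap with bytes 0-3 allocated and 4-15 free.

Op 1: a = malloc(4) -> a = 0; heap: [0-3 ALLOC][4-37 FREE]
Op 2: b = malloc(12) -> b = 4; heap: [0-3 ALLOC][4-15 ALLOC][16-37 FREE]
Op 3: free(b) -> (freed b); heap: [0-3 ALLOC][4-37 FREE]
Op 4: a = realloc(a, 18) -> a = 0; heap: [0-17 ALLOC][18-37 FREE]
Op 5: a = realloc(a, 3) -> a = 0; heap: [0-2 ALLOC][3-37 FREE]

Answer: [0-2 ALLOC][3-37 FREE]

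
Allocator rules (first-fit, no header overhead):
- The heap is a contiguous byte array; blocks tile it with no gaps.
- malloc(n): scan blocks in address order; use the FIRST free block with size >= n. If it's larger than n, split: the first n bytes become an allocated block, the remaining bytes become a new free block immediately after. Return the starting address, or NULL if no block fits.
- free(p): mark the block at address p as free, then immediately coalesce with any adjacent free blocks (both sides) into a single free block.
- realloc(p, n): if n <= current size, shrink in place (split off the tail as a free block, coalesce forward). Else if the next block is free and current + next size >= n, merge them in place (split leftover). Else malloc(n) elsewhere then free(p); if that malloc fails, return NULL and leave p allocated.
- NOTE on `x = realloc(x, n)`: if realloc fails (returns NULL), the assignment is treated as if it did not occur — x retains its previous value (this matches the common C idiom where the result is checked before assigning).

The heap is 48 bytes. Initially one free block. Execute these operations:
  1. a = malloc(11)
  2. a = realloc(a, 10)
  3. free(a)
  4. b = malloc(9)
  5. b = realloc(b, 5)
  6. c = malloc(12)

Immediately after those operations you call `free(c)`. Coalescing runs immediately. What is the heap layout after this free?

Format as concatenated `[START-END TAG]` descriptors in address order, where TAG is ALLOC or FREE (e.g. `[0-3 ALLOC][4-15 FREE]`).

Op 1: a = malloc(11) -> a = 0; heap: [0-10 ALLOC][11-47 FREE]
Op 2: a = realloc(a, 10) -> a = 0; heap: [0-9 ALLOC][10-47 FREE]
Op 3: free(a) -> (freed a); heap: [0-47 FREE]
Op 4: b = malloc(9) -> b = 0; heap: [0-8 ALLOC][9-47 FREE]
Op 5: b = realloc(b, 5) -> b = 0; heap: [0-4 ALLOC][5-47 FREE]
Op 6: c = malloc(12) -> c = 5; heap: [0-4 ALLOC][5-16 ALLOC][17-47 FREE]
free(c): c = 5 -> block [5-16 ALLOC]; mark free, coalesce with adjacent free neighbors -> [0-4 ALLOC][5-47 FREE]

Answer: [0-4 ALLOC][5-47 FREE]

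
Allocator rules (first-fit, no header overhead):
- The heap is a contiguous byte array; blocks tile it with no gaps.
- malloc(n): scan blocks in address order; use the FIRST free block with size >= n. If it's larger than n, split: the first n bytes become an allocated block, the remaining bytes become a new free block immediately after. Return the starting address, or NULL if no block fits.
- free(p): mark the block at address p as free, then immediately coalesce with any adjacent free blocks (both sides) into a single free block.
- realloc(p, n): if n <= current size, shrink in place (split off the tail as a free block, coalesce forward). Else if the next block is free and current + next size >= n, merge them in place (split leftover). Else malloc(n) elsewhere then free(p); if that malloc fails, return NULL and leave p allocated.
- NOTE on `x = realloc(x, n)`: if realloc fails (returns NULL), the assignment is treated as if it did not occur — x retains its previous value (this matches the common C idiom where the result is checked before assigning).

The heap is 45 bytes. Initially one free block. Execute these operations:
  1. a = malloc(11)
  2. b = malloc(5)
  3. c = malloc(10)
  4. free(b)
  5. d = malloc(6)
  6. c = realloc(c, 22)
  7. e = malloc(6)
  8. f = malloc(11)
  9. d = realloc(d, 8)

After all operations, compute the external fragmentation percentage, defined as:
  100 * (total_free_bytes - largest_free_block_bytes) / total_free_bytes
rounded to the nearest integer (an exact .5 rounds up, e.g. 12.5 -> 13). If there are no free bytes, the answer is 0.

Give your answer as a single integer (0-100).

Answer: 42

Derivation:
Op 1: a = malloc(11) -> a = 0; heap: [0-10 ALLOC][11-44 FREE]
Op 2: b = malloc(5) -> b = 11; heap: [0-10 ALLOC][11-15 ALLOC][16-44 FREE]
Op 3: c = malloc(10) -> c = 16; heap: [0-10 ALLOC][11-15 ALLOC][16-25 ALLOC][26-44 FREE]
Op 4: free(b) -> (freed b); heap: [0-10 ALLOC][11-15 FREE][16-25 ALLOC][26-44 FREE]
Op 5: d = malloc(6) -> d = 26; heap: [0-10 ALLOC][11-15 FREE][16-25 ALLOC][26-31 ALLOC][32-44 FREE]
Op 6: c = realloc(c, 22) -> NULL (c unchanged); heap: [0-10 ALLOC][11-15 FREE][16-25 ALLOC][26-31 ALLOC][32-44 FREE]
Op 7: e = malloc(6) -> e = 32; heap: [0-10 ALLOC][11-15 FREE][16-25 ALLOC][26-31 ALLOC][32-37 ALLOC][38-44 FREE]
Op 8: f = malloc(11) -> f = NULL; heap: [0-10 ALLOC][11-15 FREE][16-25 ALLOC][26-31 ALLOC][32-37 ALLOC][38-44 FREE]
Op 9: d = realloc(d, 8) -> NULL (d unchanged); heap: [0-10 ALLOC][11-15 FREE][16-25 ALLOC][26-31 ALLOC][32-37 ALLOC][38-44 FREE]
Free blocks: [5 7] total_free=12 largest=7 -> 100*(12-7)/12 = 500/12 ≈ 41.667 -> rounds to 42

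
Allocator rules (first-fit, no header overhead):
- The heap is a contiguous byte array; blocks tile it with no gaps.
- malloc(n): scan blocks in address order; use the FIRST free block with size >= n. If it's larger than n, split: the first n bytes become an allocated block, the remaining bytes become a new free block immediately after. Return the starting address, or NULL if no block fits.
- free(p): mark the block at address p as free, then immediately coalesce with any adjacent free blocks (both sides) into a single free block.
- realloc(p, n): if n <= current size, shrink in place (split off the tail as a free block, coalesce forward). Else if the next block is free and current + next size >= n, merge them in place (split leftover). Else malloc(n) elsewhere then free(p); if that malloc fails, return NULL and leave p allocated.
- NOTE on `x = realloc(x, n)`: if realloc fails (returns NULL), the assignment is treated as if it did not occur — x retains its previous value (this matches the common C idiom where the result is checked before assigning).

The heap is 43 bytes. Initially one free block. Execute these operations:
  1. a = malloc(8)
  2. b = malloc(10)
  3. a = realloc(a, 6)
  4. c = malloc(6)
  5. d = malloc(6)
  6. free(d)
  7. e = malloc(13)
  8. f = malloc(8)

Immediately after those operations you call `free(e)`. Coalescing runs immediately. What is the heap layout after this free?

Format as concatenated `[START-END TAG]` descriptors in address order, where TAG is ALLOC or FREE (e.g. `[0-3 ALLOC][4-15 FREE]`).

Answer: [0-5 ALLOC][6-7 FREE][8-17 ALLOC][18-23 ALLOC][24-42 FREE]

Derivation:
Op 1: a = malloc(8) -> a = 0; heap: [0-7 ALLOC][8-42 FREE]
Op 2: b = malloc(10) -> b = 8; heap: [0-7 ALLOC][8-17 ALLOC][18-42 FREE]
Op 3: a = realloc(a, 6) -> a = 0; heap: [0-5 ALLOC][6-7 FREE][8-17 ALLOC][18-42 FREE]
Op 4: c = malloc(6) -> c = 18; heap: [0-5 ALLOC][6-7 FREE][8-17 ALLOC][18-23 ALLOC][24-42 FREE]
Op 5: d = malloc(6) -> d = 24; heap: [0-5 ALLOC][6-7 FREE][8-17 ALLOC][18-23 ALLOC][24-29 ALLOC][30-42 FREE]
Op 6: free(d) -> (freed d); heap: [0-5 ALLOC][6-7 FREE][8-17 ALLOC][18-23 ALLOC][24-42 FREE]
Op 7: e = malloc(13) -> e = 24; heap: [0-5 ALLOC][6-7 FREE][8-17 ALLOC][18-23 ALLOC][24-36 ALLOC][37-42 FREE]
Op 8: f = malloc(8) -> f = NULL; heap: [0-5 ALLOC][6-7 FREE][8-17 ALLOC][18-23 ALLOC][24-36 ALLOC][37-42 FREE]
free(e): e = 24 -> block [24-36 ALLOC]; mark free, coalesce with adjacent free neighbors -> [0-5 ALLOC][6-7 FREE][8-17 ALLOC][18-23 ALLOC][24-42 FREE]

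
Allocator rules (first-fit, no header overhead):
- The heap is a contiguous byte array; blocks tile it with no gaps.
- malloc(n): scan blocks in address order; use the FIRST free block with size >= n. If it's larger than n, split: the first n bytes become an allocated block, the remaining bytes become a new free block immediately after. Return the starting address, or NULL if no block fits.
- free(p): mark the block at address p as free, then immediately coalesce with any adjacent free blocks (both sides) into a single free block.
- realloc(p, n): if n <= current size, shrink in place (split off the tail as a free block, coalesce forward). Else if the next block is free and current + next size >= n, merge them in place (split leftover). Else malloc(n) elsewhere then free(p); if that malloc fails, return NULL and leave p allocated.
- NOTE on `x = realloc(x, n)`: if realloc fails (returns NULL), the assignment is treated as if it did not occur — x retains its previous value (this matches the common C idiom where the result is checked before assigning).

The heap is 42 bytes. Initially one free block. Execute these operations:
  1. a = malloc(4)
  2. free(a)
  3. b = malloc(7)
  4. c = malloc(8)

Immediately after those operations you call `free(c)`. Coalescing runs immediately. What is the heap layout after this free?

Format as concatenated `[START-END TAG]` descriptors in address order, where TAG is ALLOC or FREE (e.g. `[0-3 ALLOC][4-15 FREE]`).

Answer: [0-6 ALLOC][7-41 FREE]

Derivation:
Op 1: a = malloc(4) -> a = 0; heap: [0-3 ALLOC][4-41 FREE]
Op 2: free(a) -> (freed a); heap: [0-41 FREE]
Op 3: b = malloc(7) -> b = 0; heap: [0-6 ALLOC][7-41 FREE]
Op 4: c = malloc(8) -> c = 7; heap: [0-6 ALLOC][7-14 ALLOC][15-41 FREE]
free(c): c = 7 -> block [7-14 ALLOC]; mark free, coalesce with adjacent free neighbors -> [0-6 ALLOC][7-41 FREE]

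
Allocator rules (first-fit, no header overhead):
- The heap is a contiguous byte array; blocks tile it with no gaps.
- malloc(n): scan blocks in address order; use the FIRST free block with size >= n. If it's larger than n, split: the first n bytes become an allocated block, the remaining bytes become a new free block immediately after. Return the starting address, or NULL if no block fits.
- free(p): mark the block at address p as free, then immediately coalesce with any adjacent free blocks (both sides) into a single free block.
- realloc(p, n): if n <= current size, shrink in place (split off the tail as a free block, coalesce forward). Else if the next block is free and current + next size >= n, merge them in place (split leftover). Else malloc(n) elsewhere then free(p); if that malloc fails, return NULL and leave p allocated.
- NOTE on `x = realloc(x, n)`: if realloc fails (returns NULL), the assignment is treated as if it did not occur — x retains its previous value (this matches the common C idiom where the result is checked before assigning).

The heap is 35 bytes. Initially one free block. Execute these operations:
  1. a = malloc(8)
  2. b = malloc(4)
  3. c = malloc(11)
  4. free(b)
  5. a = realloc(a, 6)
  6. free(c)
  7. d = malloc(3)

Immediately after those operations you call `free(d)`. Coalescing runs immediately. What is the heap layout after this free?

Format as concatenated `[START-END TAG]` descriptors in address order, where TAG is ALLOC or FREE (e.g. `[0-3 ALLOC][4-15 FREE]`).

Answer: [0-5 ALLOC][6-34 FREE]

Derivation:
Op 1: a = malloc(8) -> a = 0; heap: [0-7 ALLOC][8-34 FREE]
Op 2: b = malloc(4) -> b = 8; heap: [0-7 ALLOC][8-11 ALLOC][12-34 FREE]
Op 3: c = malloc(11) -> c = 12; heap: [0-7 ALLOC][8-11 ALLOC][12-22 ALLOC][23-34 FREE]
Op 4: free(b) -> (freed b); heap: [0-7 ALLOC][8-11 FREE][12-22 ALLOC][23-34 FREE]
Op 5: a = realloc(a, 6) -> a = 0; heap: [0-5 ALLOC][6-11 FREE][12-22 ALLOC][23-34 FREE]
Op 6: free(c) -> (freed c); heap: [0-5 ALLOC][6-34 FREE]
Op 7: d = malloc(3) -> d = 6; heap: [0-5 ALLOC][6-8 ALLOC][9-34 FREE]
free(d): d = 6 -> block [6-8 ALLOC]; mark free, coalesce with adjacent free neighbors -> [0-5 ALLOC][6-34 FREE]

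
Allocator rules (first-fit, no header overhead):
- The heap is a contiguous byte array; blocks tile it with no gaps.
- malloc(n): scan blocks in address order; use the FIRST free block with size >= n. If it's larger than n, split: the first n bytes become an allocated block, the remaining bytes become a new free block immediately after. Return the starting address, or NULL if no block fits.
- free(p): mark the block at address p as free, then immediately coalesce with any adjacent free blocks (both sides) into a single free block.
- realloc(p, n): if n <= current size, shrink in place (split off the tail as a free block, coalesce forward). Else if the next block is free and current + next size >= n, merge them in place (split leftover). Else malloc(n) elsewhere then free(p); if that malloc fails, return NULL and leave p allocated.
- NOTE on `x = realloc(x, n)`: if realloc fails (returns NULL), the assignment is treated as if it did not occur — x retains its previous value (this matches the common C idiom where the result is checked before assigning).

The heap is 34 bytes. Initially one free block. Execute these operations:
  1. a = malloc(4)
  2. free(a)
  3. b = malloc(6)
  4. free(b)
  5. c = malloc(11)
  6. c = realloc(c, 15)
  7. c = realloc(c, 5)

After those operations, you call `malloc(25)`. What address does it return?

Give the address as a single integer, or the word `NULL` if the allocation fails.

Op 1: a = malloc(4) -> a = 0; heap: [0-3 ALLOC][4-33 FREE]
Op 2: free(a) -> (freed a); heap: [0-33 FREE]
Op 3: b = malloc(6) -> b = 0; heap: [0-5 ALLOC][6-33 FREE]
Op 4: free(b) -> (freed b); heap: [0-33 FREE]
Op 5: c = malloc(11) -> c = 0; heap: [0-10 ALLOC][11-33 FREE]
Op 6: c = realloc(c, 15) -> c = 0; heap: [0-14 ALLOC][15-33 FREE]
Op 7: c = realloc(c, 5) -> c = 0; heap: [0-4 ALLOC][5-33 FREE]
malloc(25): first-fit scan over [0-4 ALLOC][5-33 FREE] -> 5

Answer: 5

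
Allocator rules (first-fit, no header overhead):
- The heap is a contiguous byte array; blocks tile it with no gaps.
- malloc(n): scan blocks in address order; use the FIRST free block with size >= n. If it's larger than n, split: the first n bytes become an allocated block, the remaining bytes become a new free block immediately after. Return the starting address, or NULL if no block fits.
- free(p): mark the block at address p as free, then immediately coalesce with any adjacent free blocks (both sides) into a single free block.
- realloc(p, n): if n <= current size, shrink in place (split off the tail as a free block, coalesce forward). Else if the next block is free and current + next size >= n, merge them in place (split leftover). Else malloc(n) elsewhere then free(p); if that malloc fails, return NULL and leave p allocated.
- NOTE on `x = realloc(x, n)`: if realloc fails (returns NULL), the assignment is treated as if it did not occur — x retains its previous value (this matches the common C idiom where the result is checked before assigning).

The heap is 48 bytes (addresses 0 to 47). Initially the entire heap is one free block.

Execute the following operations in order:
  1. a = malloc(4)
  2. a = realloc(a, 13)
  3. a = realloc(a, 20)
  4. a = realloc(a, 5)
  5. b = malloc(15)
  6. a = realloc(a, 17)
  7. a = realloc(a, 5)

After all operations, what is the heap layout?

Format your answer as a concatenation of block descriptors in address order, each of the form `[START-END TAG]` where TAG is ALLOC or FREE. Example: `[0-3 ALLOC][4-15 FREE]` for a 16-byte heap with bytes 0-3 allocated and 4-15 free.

Answer: [0-4 FREE][5-19 ALLOC][20-24 ALLOC][25-47 FREE]

Derivation:
Op 1: a = malloc(4) -> a = 0; heap: [0-3 ALLOC][4-47 FREE]
Op 2: a = realloc(a, 13) -> a = 0; heap: [0-12 ALLOC][13-47 FREE]
Op 3: a = realloc(a, 20) -> a = 0; heap: [0-19 ALLOC][20-47 FREE]
Op 4: a = realloc(a, 5) -> a = 0; heap: [0-4 ALLOC][5-47 FREE]
Op 5: b = malloc(15) -> b = 5; heap: [0-4 ALLOC][5-19 ALLOC][20-47 FREE]
Op 6: a = realloc(a, 17) -> a = 20; heap: [0-4 FREE][5-19 ALLOC][20-36 ALLOC][37-47 FREE]
Op 7: a = realloc(a, 5) -> a = 20; heap: [0-4 FREE][5-19 ALLOC][20-24 ALLOC][25-47 FREE]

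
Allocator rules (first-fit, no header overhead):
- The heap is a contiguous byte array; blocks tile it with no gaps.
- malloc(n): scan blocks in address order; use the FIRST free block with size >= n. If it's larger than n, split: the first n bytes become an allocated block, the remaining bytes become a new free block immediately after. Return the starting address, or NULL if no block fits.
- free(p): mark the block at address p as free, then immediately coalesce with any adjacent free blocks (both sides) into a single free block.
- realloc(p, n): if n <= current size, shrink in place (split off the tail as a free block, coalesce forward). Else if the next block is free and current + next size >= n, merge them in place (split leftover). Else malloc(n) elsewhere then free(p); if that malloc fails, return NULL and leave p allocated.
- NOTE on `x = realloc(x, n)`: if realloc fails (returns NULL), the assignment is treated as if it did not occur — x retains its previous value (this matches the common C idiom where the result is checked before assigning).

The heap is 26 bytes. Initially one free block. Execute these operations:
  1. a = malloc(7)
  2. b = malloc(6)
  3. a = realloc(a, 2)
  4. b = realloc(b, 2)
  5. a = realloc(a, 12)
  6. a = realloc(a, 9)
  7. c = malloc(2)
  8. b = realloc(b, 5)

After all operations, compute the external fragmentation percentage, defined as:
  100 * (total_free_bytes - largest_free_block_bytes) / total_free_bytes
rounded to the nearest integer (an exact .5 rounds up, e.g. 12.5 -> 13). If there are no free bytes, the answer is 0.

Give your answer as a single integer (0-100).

Op 1: a = malloc(7) -> a = 0; heap: [0-6 ALLOC][7-25 FREE]
Op 2: b = malloc(6) -> b = 7; heap: [0-6 ALLOC][7-12 ALLOC][13-25 FREE]
Op 3: a = realloc(a, 2) -> a = 0; heap: [0-1 ALLOC][2-6 FREE][7-12 ALLOC][13-25 FREE]
Op 4: b = realloc(b, 2) -> b = 7; heap: [0-1 ALLOC][2-6 FREE][7-8 ALLOC][9-25 FREE]
Op 5: a = realloc(a, 12) -> a = 9; heap: [0-6 FREE][7-8 ALLOC][9-20 ALLOC][21-25 FREE]
Op 6: a = realloc(a, 9) -> a = 9; heap: [0-6 FREE][7-8 ALLOC][9-17 ALLOC][18-25 FREE]
Op 7: c = malloc(2) -> c = 0; heap: [0-1 ALLOC][2-6 FREE][7-8 ALLOC][9-17 ALLOC][18-25 FREE]
Op 8: b = realloc(b, 5) -> b = 2; heap: [0-1 ALLOC][2-6 ALLOC][7-8 FREE][9-17 ALLOC][18-25 FREE]
Free blocks: [2 8] total_free=10 largest=8 -> 100*(10-8)/10 = 200/10 = 20

Answer: 20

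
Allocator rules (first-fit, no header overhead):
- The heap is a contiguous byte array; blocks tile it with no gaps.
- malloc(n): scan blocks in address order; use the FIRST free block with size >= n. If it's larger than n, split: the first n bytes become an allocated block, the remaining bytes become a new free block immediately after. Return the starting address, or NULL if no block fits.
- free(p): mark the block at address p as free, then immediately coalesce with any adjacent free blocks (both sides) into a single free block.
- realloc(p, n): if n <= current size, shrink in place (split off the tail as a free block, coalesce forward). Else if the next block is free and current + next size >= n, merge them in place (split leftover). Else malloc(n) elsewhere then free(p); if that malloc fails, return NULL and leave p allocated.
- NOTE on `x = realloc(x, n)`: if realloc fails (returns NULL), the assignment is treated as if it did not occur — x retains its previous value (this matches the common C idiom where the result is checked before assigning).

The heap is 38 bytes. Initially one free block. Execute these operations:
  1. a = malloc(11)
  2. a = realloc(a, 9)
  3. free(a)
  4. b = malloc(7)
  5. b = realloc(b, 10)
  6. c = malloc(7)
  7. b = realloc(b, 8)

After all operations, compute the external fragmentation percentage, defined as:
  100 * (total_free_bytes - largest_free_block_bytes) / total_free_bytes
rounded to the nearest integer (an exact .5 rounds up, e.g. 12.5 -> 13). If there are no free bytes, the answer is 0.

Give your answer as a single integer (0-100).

Op 1: a = malloc(11) -> a = 0; heap: [0-10 ALLOC][11-37 FREE]
Op 2: a = realloc(a, 9) -> a = 0; heap: [0-8 ALLOC][9-37 FREE]
Op 3: free(a) -> (freed a); heap: [0-37 FREE]
Op 4: b = malloc(7) -> b = 0; heap: [0-6 ALLOC][7-37 FREE]
Op 5: b = realloc(b, 10) -> b = 0; heap: [0-9 ALLOC][10-37 FREE]
Op 6: c = malloc(7) -> c = 10; heap: [0-9 ALLOC][10-16 ALLOC][17-37 FREE]
Op 7: b = realloc(b, 8) -> b = 0; heap: [0-7 ALLOC][8-9 FREE][10-16 ALLOC][17-37 FREE]
Free blocks: [2 21] total_free=23 largest=21 -> 100*(23-21)/23 = 200/23 ≈ 8.696 -> rounds to 9

Answer: 9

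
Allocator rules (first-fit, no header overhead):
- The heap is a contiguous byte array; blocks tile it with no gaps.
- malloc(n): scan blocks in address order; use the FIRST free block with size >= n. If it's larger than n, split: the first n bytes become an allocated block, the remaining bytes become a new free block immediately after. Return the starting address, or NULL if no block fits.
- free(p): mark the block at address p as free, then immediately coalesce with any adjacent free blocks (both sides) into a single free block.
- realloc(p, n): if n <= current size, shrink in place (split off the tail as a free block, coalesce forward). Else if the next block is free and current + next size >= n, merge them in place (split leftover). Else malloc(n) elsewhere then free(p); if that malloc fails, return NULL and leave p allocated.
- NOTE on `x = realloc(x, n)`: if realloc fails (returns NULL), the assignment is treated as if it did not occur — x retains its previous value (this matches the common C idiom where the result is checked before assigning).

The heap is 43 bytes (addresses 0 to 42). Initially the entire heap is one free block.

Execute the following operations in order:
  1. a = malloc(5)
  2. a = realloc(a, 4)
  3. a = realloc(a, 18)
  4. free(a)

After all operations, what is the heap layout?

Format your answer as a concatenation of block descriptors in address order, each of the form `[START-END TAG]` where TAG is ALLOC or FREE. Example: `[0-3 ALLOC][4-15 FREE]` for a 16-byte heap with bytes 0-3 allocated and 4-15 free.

Op 1: a = malloc(5) -> a = 0; heap: [0-4 ALLOC][5-42 FREE]
Op 2: a = realloc(a, 4) -> a = 0; heap: [0-3 ALLOC][4-42 FREE]
Op 3: a = realloc(a, 18) -> a = 0; heap: [0-17 ALLOC][18-42 FREE]
Op 4: free(a) -> (freed a); heap: [0-42 FREE]

Answer: [0-42 FREE]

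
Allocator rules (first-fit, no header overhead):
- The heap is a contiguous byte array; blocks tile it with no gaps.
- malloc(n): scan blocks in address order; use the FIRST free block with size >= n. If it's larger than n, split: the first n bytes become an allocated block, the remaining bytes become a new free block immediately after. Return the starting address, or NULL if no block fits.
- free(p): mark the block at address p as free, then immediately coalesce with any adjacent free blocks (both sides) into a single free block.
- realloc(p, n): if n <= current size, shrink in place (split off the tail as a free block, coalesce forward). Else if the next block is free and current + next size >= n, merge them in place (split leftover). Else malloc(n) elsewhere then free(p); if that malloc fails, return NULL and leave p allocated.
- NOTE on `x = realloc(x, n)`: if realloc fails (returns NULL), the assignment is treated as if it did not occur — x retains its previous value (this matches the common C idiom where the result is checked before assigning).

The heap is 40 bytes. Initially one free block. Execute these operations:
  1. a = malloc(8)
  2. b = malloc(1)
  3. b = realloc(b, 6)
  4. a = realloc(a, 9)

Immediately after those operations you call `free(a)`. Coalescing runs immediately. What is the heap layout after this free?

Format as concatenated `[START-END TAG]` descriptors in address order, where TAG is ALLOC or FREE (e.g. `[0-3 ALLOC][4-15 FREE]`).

Answer: [0-7 FREE][8-13 ALLOC][14-39 FREE]

Derivation:
Op 1: a = malloc(8) -> a = 0; heap: [0-7 ALLOC][8-39 FREE]
Op 2: b = malloc(1) -> b = 8; heap: [0-7 ALLOC][8-8 ALLOC][9-39 FREE]
Op 3: b = realloc(b, 6) -> b = 8; heap: [0-7 ALLOC][8-13 ALLOC][14-39 FREE]
Op 4: a = realloc(a, 9) -> a = 14; heap: [0-7 FREE][8-13 ALLOC][14-22 ALLOC][23-39 FREE]
free(a): a = 14 -> block [14-22 ALLOC]; mark free, coalesce with adjacent free neighbors -> [0-7 FREE][8-13 ALLOC][14-39 FREE]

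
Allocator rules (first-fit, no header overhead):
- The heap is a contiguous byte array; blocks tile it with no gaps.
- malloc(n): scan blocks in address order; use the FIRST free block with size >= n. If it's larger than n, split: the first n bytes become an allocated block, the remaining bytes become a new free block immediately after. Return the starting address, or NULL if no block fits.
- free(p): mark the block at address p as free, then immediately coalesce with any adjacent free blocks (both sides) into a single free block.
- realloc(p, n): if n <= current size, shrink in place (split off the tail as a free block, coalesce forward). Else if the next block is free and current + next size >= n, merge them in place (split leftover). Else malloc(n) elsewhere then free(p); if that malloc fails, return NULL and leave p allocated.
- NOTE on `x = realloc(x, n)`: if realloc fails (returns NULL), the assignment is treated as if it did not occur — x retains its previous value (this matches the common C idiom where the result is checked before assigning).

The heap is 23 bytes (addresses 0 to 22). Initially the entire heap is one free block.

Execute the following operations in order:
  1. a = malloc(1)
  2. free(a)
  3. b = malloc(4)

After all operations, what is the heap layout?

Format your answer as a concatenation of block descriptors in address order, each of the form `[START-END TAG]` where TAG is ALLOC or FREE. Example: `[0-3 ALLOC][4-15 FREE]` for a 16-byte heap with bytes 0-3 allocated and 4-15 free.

Op 1: a = malloc(1) -> a = 0; heap: [0-0 ALLOC][1-22 FREE]
Op 2: free(a) -> (freed a); heap: [0-22 FREE]
Op 3: b = malloc(4) -> b = 0; heap: [0-3 ALLOC][4-22 FREE]

Answer: [0-3 ALLOC][4-22 FREE]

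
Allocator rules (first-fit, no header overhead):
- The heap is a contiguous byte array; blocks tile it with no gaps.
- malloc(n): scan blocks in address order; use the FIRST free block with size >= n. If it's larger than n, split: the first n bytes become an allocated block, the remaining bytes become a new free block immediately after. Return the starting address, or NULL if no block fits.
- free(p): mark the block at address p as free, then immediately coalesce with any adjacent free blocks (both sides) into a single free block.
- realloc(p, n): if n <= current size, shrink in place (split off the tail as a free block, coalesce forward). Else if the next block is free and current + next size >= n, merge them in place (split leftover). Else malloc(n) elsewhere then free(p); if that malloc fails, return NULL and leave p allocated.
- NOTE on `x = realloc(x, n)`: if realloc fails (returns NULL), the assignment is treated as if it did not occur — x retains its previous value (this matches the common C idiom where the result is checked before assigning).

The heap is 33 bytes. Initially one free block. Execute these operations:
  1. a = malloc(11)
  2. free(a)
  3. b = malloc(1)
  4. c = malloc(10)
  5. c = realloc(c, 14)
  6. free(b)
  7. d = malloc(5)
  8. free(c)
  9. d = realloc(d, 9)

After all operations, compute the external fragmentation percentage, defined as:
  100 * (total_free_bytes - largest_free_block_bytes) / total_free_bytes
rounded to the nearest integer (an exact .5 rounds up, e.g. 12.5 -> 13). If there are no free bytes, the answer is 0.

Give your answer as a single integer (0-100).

Op 1: a = malloc(11) -> a = 0; heap: [0-10 ALLOC][11-32 FREE]
Op 2: free(a) -> (freed a); heap: [0-32 FREE]
Op 3: b = malloc(1) -> b = 0; heap: [0-0 ALLOC][1-32 FREE]
Op 4: c = malloc(10) -> c = 1; heap: [0-0 ALLOC][1-10 ALLOC][11-32 FREE]
Op 5: c = realloc(c, 14) -> c = 1; heap: [0-0 ALLOC][1-14 ALLOC][15-32 FREE]
Op 6: free(b) -> (freed b); heap: [0-0 FREE][1-14 ALLOC][15-32 FREE]
Op 7: d = malloc(5) -> d = 15; heap: [0-0 FREE][1-14 ALLOC][15-19 ALLOC][20-32 FREE]
Op 8: free(c) -> (freed c); heap: [0-14 FREE][15-19 ALLOC][20-32 FREE]
Op 9: d = realloc(d, 9) -> d = 15; heap: [0-14 FREE][15-23 ALLOC][24-32 FREE]
Free blocks: [15 9] total_free=24 largest=15 -> 100*(24-15)/24 = 900/24 = 37.5 -> rounds to 38

Answer: 38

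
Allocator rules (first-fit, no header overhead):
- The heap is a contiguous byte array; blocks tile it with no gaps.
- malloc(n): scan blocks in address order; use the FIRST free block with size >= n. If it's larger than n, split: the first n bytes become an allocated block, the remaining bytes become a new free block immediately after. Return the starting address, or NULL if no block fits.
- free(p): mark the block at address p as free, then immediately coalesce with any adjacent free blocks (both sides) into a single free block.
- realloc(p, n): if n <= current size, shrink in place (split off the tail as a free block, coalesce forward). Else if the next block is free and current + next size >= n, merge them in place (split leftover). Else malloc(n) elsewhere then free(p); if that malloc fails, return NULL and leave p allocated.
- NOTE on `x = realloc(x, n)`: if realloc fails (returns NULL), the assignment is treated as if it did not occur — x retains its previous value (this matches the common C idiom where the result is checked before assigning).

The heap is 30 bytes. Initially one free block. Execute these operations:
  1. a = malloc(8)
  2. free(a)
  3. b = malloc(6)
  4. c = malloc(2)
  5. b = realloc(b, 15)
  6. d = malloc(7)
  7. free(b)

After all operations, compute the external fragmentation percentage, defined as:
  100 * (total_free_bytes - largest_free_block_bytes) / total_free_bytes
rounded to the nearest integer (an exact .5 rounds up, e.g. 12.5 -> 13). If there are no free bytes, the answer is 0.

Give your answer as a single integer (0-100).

Op 1: a = malloc(8) -> a = 0; heap: [0-7 ALLOC][8-29 FREE]
Op 2: free(a) -> (freed a); heap: [0-29 FREE]
Op 3: b = malloc(6) -> b = 0; heap: [0-5 ALLOC][6-29 FREE]
Op 4: c = malloc(2) -> c = 6; heap: [0-5 ALLOC][6-7 ALLOC][8-29 FREE]
Op 5: b = realloc(b, 15) -> b = 8; heap: [0-5 FREE][6-7 ALLOC][8-22 ALLOC][23-29 FREE]
Op 6: d = malloc(7) -> d = 23; heap: [0-5 FREE][6-7 ALLOC][8-22 ALLOC][23-29 ALLOC]
Op 7: free(b) -> (freed b); heap: [0-5 FREE][6-7 ALLOC][8-22 FREE][23-29 ALLOC]
Free blocks: [6 15] total_free=21 largest=15 -> 100*(21-15)/21 = 600/21 ≈ 28.571 -> rounds to 29

Answer: 29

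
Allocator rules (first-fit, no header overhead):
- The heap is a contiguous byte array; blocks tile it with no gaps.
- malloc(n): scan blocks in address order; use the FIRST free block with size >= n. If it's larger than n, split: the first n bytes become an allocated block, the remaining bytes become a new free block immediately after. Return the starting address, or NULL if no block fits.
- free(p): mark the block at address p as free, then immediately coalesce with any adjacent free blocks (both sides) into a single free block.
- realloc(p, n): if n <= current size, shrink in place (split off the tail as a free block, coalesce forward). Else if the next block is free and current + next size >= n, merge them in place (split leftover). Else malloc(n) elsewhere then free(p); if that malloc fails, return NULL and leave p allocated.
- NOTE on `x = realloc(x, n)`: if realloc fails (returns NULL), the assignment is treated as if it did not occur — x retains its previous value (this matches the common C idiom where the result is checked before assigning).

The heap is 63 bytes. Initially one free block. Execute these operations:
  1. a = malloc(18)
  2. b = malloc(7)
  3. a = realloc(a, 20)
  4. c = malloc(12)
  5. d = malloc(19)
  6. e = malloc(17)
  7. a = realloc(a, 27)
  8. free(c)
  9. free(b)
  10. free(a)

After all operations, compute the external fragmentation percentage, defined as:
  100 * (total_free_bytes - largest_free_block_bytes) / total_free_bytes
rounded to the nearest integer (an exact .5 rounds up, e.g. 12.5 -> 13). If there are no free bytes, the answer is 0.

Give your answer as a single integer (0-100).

Answer: 2

Derivation:
Op 1: a = malloc(18) -> a = 0; heap: [0-17 ALLOC][18-62 FREE]
Op 2: b = malloc(7) -> b = 18; heap: [0-17 ALLOC][18-24 ALLOC][25-62 FREE]
Op 3: a = realloc(a, 20) -> a = 25; heap: [0-17 FREE][18-24 ALLOC][25-44 ALLOC][45-62 FREE]
Op 4: c = malloc(12) -> c = 0; heap: [0-11 ALLOC][12-17 FREE][18-24 ALLOC][25-44 ALLOC][45-62 FREE]
Op 5: d = malloc(19) -> d = NULL; heap: [0-11 ALLOC][12-17 FREE][18-24 ALLOC][25-44 ALLOC][45-62 FREE]
Op 6: e = malloc(17) -> e = 45; heap: [0-11 ALLOC][12-17 FREE][18-24 ALLOC][25-44 ALLOC][45-61 ALLOC][62-62 FREE]
Op 7: a = realloc(a, 27) -> NULL (a unchanged); heap: [0-11 ALLOC][12-17 FREE][18-24 ALLOC][25-44 ALLOC][45-61 ALLOC][62-62 FREE]
Op 8: free(c) -> (freed c); heap: [0-17 FREE][18-24 ALLOC][25-44 ALLOC][45-61 ALLOC][62-62 FREE]
Op 9: free(b) -> (freed b); heap: [0-24 FREE][25-44 ALLOC][45-61 ALLOC][62-62 FREE]
Op 10: free(a) -> (freed a); heap: [0-44 FREE][45-61 ALLOC][62-62 FREE]
Free blocks: [45 1] total_free=46 largest=45 -> 100*(46-45)/46 = 100/46 ≈ 2.174 -> rounds to 2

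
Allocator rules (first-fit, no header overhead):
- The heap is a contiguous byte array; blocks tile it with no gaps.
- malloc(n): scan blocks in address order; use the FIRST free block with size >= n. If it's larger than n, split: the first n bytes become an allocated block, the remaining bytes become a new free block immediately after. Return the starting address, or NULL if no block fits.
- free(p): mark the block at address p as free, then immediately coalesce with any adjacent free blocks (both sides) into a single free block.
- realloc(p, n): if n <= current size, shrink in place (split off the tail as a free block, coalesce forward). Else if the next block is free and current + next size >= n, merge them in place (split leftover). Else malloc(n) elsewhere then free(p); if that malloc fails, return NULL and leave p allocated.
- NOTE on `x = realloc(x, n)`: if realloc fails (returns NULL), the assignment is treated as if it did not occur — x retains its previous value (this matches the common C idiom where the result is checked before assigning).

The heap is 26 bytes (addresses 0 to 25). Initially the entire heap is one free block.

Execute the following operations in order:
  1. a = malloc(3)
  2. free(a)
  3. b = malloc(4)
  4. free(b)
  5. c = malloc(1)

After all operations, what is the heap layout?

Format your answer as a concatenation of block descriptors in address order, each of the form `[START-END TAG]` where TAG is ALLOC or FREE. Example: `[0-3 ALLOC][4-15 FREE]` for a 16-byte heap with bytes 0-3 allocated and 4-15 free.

Op 1: a = malloc(3) -> a = 0; heap: [0-2 ALLOC][3-25 FREE]
Op 2: free(a) -> (freed a); heap: [0-25 FREE]
Op 3: b = malloc(4) -> b = 0; heap: [0-3 ALLOC][4-25 FREE]
Op 4: free(b) -> (freed b); heap: [0-25 FREE]
Op 5: c = malloc(1) -> c = 0; heap: [0-0 ALLOC][1-25 FREE]

Answer: [0-0 ALLOC][1-25 FREE]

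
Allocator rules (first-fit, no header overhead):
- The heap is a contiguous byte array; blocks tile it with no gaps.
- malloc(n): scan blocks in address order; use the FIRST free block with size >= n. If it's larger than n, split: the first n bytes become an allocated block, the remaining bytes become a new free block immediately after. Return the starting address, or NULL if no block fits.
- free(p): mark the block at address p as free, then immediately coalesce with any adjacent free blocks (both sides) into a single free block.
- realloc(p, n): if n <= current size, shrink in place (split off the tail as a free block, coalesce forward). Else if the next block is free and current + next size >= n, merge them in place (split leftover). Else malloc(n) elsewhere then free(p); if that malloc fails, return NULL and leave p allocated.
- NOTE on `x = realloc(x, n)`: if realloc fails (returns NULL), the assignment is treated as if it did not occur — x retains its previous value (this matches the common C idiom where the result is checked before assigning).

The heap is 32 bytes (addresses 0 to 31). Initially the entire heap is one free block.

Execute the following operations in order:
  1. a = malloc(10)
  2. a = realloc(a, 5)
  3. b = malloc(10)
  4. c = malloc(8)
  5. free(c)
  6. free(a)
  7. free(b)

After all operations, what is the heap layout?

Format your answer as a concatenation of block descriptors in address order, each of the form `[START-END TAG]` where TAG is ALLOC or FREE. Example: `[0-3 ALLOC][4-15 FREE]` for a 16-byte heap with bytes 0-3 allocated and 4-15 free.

Answer: [0-31 FREE]

Derivation:
Op 1: a = malloc(10) -> a = 0; heap: [0-9 ALLOC][10-31 FREE]
Op 2: a = realloc(a, 5) -> a = 0; heap: [0-4 ALLOC][5-31 FREE]
Op 3: b = malloc(10) -> b = 5; heap: [0-4 ALLOC][5-14 ALLOC][15-31 FREE]
Op 4: c = malloc(8) -> c = 15; heap: [0-4 ALLOC][5-14 ALLOC][15-22 ALLOC][23-31 FREE]
Op 5: free(c) -> (freed c); heap: [0-4 ALLOC][5-14 ALLOC][15-31 FREE]
Op 6: free(a) -> (freed a); heap: [0-4 FREE][5-14 ALLOC][15-31 FREE]
Op 7: free(b) -> (freed b); heap: [0-31 FREE]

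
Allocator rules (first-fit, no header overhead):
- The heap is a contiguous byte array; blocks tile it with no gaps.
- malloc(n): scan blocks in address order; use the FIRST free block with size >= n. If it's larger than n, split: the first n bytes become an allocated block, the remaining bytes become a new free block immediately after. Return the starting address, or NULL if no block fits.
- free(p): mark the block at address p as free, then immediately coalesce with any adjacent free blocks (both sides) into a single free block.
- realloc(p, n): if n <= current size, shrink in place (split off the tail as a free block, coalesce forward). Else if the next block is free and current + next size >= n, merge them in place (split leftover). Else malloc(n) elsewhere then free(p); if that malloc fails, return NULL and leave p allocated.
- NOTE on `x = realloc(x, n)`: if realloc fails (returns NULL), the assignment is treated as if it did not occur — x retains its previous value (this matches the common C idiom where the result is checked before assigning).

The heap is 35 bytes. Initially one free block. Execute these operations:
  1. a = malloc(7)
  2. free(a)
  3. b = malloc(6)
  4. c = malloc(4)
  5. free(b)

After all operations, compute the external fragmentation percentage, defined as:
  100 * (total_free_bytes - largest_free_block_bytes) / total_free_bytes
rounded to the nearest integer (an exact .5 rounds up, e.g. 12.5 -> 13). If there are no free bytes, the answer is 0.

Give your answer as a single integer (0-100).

Answer: 19

Derivation:
Op 1: a = malloc(7) -> a = 0; heap: [0-6 ALLOC][7-34 FREE]
Op 2: free(a) -> (freed a); heap: [0-34 FREE]
Op 3: b = malloc(6) -> b = 0; heap: [0-5 ALLOC][6-34 FREE]
Op 4: c = malloc(4) -> c = 6; heap: [0-5 ALLOC][6-9 ALLOC][10-34 FREE]
Op 5: free(b) -> (freed b); heap: [0-5 FREE][6-9 ALLOC][10-34 FREE]
Free blocks: [6 25] total_free=31 largest=25 -> 100*(31-25)/31 = 600/31 ≈ 19.355 -> rounds to 19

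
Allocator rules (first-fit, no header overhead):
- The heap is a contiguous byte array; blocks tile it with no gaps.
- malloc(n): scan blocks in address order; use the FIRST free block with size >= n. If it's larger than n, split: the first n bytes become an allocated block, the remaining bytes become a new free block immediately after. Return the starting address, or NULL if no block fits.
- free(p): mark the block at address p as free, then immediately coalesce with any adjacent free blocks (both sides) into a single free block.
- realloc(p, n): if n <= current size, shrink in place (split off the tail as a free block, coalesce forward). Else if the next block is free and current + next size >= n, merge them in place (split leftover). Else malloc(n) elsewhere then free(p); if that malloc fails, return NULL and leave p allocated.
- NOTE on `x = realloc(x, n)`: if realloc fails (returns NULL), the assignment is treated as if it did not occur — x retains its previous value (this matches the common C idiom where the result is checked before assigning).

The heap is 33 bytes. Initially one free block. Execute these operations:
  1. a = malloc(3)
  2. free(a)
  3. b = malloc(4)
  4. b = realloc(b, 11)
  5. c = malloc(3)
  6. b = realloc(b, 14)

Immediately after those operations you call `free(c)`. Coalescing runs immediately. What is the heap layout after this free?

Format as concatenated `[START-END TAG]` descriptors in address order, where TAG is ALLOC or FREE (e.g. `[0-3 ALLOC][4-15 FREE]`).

Answer: [0-13 FREE][14-27 ALLOC][28-32 FREE]

Derivation:
Op 1: a = malloc(3) -> a = 0; heap: [0-2 ALLOC][3-32 FREE]
Op 2: free(a) -> (freed a); heap: [0-32 FREE]
Op 3: b = malloc(4) -> b = 0; heap: [0-3 ALLOC][4-32 FREE]
Op 4: b = realloc(b, 11) -> b = 0; heap: [0-10 ALLOC][11-32 FREE]
Op 5: c = malloc(3) -> c = 11; heap: [0-10 ALLOC][11-13 ALLOC][14-32 FREE]
Op 6: b = realloc(b, 14) -> b = 14; heap: [0-10 FREE][11-13 ALLOC][14-27 ALLOC][28-32 FREE]
free(c): c = 11 -> block [11-13 ALLOC]; mark free, coalesce with adjacent free neighbors -> [0-13 FREE][14-27 ALLOC][28-32 FREE]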